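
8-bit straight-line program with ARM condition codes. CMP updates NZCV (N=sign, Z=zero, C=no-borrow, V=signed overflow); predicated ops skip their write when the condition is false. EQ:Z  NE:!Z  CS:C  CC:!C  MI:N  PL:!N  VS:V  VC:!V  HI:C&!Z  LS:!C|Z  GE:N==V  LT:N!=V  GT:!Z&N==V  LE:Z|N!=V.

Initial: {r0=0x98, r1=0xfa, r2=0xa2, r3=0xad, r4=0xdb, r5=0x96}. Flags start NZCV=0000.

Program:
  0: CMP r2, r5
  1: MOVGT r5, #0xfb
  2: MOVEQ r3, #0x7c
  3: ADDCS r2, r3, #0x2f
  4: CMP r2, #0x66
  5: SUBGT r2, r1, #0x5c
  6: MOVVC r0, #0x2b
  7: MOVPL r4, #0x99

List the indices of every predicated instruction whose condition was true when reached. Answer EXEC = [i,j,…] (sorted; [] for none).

[0] flags=0010 → (cmp)
[1] flags=0010 GT?T → r5=0xfb
[2] flags=0010 EQ?F → skip
[3] flags=0010 CS?T → r2=0xdc
[4] flags=0011 → (cmp)
[5] flags=0011 GT?F → skip
[6] flags=0011 VC?F → skip
[7] flags=0011 PL?T → r4=0x99

EXEC = [1,3,7]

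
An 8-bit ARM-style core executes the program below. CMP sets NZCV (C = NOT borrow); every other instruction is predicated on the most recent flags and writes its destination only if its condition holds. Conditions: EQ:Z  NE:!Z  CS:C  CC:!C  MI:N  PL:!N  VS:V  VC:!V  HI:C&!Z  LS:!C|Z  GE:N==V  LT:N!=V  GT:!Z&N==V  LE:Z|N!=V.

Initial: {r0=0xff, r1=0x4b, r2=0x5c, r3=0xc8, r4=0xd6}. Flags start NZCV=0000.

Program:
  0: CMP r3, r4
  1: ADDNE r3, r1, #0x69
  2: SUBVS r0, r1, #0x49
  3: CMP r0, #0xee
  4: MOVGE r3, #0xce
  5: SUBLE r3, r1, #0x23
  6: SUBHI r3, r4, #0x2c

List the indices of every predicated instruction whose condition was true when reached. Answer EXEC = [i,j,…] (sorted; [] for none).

[0] flags=1000 → (cmp)
[1] flags=1000 NE?T → r3=0xb4
[2] flags=1000 VS?F → skip
[3] flags=0010 → (cmp)
[4] flags=0010 GE?T → r3=0xce
[5] flags=0010 LE?F → skip
[6] flags=0010 HI?T → r3=0xaa

EXEC = [1,4,6]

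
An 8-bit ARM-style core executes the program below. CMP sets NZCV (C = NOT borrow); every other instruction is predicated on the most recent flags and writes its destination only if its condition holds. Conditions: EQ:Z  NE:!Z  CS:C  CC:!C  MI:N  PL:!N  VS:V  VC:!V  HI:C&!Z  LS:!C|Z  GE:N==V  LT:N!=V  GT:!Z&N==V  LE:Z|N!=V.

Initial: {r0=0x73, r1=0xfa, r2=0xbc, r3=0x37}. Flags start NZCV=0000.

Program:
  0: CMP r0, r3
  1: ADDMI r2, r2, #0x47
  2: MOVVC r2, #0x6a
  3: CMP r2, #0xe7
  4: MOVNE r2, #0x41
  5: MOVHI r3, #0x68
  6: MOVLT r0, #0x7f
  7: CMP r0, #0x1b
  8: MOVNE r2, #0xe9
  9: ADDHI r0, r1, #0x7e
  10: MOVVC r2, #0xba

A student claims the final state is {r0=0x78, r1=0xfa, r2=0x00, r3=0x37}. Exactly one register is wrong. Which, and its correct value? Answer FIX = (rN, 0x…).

0: ✓ CMP  NZCV=0010
1: · ADDMI
2: ✓ MOVVC  r2←0x6a
3: ✓ CMP  NZCV=1001
4: ✓ MOVNE  r2←0x41
5: · MOVHI
6: · MOVLT
7: ✓ CMP  NZCV=0010
8: ✓ MOVNE  r2←0xe9
9: ✓ ADDHI  r0←0x78
10: ✓ MOVVC  r2←0xba

FIX = (r2, 0xba)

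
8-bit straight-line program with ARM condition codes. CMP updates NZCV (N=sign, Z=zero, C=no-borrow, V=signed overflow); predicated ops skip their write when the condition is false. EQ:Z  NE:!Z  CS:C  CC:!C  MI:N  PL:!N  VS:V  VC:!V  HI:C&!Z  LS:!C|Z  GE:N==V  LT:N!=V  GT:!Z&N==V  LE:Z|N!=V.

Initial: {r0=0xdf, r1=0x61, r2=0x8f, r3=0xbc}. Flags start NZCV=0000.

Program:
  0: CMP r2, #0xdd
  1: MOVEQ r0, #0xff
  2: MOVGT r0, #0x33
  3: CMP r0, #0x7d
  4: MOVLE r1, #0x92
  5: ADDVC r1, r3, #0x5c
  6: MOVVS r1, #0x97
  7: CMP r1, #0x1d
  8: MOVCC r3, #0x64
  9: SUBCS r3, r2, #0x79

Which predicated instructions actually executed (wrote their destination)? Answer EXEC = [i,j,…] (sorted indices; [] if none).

EXEC = [4,6,9]

0: ✓ CMP  NZCV=1000
1: · MOVEQ
2: · MOVGT
3: ✓ CMP  NZCV=0011
4: ✓ MOVLE  r1←0x92
5: · ADDVC
6: ✓ MOVVS  r1←0x97
7: ✓ CMP  NZCV=0011
8: · MOVCC
9: ✓ SUBCS  r3←0x16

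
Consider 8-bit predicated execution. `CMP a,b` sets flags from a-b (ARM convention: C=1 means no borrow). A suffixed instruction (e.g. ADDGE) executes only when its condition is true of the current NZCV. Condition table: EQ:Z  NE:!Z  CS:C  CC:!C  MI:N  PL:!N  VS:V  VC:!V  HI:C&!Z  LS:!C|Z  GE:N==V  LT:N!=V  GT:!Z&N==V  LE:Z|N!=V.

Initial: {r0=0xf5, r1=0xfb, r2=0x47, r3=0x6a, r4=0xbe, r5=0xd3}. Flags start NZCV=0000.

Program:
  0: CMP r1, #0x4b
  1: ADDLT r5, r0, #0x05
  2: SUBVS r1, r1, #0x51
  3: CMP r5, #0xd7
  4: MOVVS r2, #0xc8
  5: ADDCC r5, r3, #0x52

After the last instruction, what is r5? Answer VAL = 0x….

0: ✓ CMP  NZCV=1010
1: ✓ ADDLT  r5←0xfa
2: · SUBVS
3: ✓ CMP  NZCV=0010
4: · MOVVS
5: · ADDCC

VAL = 0xfa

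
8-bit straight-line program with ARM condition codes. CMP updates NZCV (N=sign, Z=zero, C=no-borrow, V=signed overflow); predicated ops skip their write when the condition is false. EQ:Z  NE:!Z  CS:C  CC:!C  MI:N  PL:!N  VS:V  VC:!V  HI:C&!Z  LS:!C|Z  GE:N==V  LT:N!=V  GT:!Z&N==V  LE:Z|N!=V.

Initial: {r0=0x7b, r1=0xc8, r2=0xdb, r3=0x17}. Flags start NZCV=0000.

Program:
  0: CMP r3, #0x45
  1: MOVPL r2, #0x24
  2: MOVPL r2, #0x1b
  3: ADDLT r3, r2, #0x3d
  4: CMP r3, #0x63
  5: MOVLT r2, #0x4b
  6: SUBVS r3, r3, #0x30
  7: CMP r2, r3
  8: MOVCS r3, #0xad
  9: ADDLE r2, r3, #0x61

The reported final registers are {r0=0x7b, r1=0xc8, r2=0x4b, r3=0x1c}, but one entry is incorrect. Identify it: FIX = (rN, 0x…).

[0] flags=1000 → (cmp)
[1] flags=1000 PL?F → skip
[2] flags=1000 PL?F → skip
[3] flags=1000 LT?T → r3=0x18
[4] flags=1000 → (cmp)
[5] flags=1000 LT?T → r2=0x4b
[6] flags=1000 VS?F → skip
[7] flags=0010 → (cmp)
[8] flags=0010 CS?T → r3=0xad
[9] flags=0010 LE?F → skip

FIX = (r3, 0xad)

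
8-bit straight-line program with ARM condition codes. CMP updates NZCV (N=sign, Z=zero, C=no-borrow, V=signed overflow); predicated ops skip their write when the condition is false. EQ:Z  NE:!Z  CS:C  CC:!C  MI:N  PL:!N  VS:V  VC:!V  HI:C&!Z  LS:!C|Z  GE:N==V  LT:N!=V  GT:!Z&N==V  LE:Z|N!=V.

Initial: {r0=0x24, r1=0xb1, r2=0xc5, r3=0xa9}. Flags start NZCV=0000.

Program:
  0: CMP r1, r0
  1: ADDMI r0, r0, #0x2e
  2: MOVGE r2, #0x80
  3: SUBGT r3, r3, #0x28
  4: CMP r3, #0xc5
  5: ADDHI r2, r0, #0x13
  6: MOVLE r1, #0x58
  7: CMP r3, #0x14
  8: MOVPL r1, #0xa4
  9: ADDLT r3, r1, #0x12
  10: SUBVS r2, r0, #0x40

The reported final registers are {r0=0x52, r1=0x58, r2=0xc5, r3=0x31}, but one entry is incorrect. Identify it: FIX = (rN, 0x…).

FIX = (r3, 0x6a)

0: ✓ CMP  NZCV=1010
1: ✓ ADDMI  r0←0x52
2: · MOVGE
3: · SUBGT
4: ✓ CMP  NZCV=1000
5: · ADDHI
6: ✓ MOVLE  r1←0x58
7: ✓ CMP  NZCV=1010
8: · MOVPL
9: ✓ ADDLT  r3←0x6a
10: · SUBVS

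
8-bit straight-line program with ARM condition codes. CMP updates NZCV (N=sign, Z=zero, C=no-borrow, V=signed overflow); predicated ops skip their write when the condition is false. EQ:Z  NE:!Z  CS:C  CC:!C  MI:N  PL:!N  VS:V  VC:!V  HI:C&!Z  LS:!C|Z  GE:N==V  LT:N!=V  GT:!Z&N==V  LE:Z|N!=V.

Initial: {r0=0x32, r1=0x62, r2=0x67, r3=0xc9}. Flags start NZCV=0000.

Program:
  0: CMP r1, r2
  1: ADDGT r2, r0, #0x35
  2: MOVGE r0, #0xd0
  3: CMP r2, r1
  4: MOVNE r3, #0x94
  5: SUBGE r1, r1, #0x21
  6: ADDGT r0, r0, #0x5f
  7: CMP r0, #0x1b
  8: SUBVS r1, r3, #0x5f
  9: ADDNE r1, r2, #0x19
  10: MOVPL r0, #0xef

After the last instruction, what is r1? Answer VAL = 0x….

[0] flags=1000 → (cmp)
[1] flags=1000 GT?F → skip
[2] flags=1000 GE?F → skip
[3] flags=0010 → (cmp)
[4] flags=0010 NE?T → r3=0x94
[5] flags=0010 GE?T → r1=0x41
[6] flags=0010 GT?T → r0=0x91
[7] flags=0011 → (cmp)
[8] flags=0011 VS?T → r1=0x35
[9] flags=0011 NE?T → r1=0x80
[10] flags=0011 PL?T → r0=0xef

VAL = 0x80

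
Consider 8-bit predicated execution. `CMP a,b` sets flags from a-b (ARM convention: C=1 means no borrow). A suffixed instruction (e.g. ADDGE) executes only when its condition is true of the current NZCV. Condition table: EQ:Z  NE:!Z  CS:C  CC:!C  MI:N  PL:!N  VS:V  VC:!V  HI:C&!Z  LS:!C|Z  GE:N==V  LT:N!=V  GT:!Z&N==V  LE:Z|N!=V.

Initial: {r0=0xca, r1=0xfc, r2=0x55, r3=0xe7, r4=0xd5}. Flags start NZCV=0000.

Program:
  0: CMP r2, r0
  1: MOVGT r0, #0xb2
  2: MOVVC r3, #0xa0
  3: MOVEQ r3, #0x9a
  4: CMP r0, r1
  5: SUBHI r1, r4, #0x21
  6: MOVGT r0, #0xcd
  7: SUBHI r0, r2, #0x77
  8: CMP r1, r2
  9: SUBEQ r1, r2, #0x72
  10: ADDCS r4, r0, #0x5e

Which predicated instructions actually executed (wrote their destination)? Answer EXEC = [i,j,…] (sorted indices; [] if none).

0: ✓ CMP  NZCV=1001
1: ✓ MOVGT  r0←0xb2
2: · MOVVC
3: · MOVEQ
4: ✓ CMP  NZCV=1000
5: · SUBHI
6: · MOVGT
7: · SUBHI
8: ✓ CMP  NZCV=1010
9: · SUBEQ
10: ✓ ADDCS  r4←0x10

EXEC = [1,10]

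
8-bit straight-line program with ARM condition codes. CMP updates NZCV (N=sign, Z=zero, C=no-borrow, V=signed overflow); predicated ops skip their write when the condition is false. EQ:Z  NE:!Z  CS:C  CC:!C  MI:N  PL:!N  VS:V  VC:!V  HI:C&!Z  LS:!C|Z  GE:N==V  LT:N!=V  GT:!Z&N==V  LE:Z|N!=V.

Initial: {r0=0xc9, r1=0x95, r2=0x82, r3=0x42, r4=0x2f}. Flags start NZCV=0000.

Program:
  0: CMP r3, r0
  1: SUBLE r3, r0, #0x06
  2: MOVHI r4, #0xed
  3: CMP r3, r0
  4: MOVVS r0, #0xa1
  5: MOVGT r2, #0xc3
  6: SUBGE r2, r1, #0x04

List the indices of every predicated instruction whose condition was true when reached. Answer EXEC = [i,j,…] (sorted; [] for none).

[0] flags=0000 → (cmp)
[1] flags=0000 LE?F → skip
[2] flags=0000 HI?F → skip
[3] flags=0000 → (cmp)
[4] flags=0000 VS?F → skip
[5] flags=0000 GT?T → r2=0xc3
[6] flags=0000 GE?T → r2=0x91

EXEC = [5,6]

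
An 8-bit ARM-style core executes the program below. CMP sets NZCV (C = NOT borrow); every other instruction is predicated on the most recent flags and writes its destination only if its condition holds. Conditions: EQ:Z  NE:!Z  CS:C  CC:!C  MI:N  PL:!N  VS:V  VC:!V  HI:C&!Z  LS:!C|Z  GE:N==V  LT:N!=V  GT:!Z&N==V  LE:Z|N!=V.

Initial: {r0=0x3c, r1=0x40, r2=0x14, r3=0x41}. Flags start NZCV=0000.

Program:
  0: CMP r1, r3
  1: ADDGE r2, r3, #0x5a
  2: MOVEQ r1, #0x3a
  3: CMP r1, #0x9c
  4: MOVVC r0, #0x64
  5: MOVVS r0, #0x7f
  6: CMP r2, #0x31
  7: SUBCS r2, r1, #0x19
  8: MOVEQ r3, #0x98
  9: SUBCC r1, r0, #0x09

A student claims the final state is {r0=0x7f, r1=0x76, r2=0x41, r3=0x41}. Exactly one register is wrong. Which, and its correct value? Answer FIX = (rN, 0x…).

[0] flags=1000 → (cmp)
[1] flags=1000 GE?F → skip
[2] flags=1000 EQ?F → skip
[3] flags=1001 → (cmp)
[4] flags=1001 VC?F → skip
[5] flags=1001 VS?T → r0=0x7f
[6] flags=1000 → (cmp)
[7] flags=1000 CS?F → skip
[8] flags=1000 EQ?F → skip
[9] flags=1000 CC?T → r1=0x76

FIX = (r2, 0x14)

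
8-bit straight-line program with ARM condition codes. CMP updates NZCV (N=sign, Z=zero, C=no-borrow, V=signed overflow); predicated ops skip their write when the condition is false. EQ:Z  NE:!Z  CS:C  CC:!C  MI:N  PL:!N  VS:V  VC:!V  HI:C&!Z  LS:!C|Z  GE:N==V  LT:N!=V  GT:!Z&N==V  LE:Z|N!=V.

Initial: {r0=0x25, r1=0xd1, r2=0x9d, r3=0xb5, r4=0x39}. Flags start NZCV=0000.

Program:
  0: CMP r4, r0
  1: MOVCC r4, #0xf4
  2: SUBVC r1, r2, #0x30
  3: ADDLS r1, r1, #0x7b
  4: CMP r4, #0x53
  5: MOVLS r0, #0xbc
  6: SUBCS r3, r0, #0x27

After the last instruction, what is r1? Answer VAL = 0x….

[0] flags=0010 → (cmp)
[1] flags=0010 CC?F → skip
[2] flags=0010 VC?T → r1=0x6d
[3] flags=0010 LS?F → skip
[4] flags=1000 → (cmp)
[5] flags=1000 LS?T → r0=0xbc
[6] flags=1000 CS?F → skip

VAL = 0x6d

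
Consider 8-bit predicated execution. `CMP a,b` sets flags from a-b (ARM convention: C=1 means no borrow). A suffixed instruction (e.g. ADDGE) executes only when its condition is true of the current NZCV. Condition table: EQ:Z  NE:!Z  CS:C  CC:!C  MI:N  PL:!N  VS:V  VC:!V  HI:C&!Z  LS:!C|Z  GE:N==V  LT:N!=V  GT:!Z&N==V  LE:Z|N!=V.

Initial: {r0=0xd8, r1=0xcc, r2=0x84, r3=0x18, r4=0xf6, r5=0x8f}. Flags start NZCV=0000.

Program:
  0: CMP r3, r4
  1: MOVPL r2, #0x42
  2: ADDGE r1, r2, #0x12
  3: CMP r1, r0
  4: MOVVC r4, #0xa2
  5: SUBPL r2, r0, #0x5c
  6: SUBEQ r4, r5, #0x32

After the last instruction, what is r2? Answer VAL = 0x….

0: ✓ CMP  NZCV=0000
1: ✓ MOVPL  r2←0x42
2: ✓ ADDGE  r1←0x54
3: ✓ CMP  NZCV=0000
4: ✓ MOVVC  r4←0xa2
5: ✓ SUBPL  r2←0x7c
6: · SUBEQ

VAL = 0x7c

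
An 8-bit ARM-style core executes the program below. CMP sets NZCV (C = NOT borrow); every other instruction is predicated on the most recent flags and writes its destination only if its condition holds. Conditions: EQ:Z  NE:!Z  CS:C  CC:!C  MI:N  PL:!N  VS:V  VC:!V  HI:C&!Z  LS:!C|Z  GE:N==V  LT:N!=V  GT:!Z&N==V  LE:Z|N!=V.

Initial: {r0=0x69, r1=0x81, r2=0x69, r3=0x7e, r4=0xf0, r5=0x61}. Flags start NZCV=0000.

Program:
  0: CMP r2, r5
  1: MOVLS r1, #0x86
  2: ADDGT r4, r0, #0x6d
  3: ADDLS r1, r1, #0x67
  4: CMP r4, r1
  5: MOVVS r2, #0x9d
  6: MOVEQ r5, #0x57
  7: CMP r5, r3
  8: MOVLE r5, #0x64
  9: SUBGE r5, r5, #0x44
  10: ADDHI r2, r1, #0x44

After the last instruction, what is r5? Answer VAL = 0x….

VAL = 0x64

[0] flags=0010 → (cmp)
[1] flags=0010 LS?F → skip
[2] flags=0010 GT?T → r4=0xd6
[3] flags=0010 LS?F → skip
[4] flags=0010 → (cmp)
[5] flags=0010 VS?F → skip
[6] flags=0010 EQ?F → skip
[7] flags=1000 → (cmp)
[8] flags=1000 LE?T → r5=0x64
[9] flags=1000 GE?F → skip
[10] flags=1000 HI?F → skip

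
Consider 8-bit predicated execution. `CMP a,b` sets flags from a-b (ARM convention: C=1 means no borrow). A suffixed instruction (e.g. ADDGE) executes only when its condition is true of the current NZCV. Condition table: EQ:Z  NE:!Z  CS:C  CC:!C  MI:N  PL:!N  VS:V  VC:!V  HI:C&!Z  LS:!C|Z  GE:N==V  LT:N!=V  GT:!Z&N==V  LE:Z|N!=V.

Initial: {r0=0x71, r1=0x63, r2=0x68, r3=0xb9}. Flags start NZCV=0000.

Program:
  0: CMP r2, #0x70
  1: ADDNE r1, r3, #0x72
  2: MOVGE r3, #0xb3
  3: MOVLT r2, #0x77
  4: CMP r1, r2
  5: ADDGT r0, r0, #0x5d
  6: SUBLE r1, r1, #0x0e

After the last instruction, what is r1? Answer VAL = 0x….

[0] flags=1000 → (cmp)
[1] flags=1000 NE?T → r1=0x2b
[2] flags=1000 GE?F → skip
[3] flags=1000 LT?T → r2=0x77
[4] flags=1000 → (cmp)
[5] flags=1000 GT?F → skip
[6] flags=1000 LE?T → r1=0x1d

VAL = 0x1d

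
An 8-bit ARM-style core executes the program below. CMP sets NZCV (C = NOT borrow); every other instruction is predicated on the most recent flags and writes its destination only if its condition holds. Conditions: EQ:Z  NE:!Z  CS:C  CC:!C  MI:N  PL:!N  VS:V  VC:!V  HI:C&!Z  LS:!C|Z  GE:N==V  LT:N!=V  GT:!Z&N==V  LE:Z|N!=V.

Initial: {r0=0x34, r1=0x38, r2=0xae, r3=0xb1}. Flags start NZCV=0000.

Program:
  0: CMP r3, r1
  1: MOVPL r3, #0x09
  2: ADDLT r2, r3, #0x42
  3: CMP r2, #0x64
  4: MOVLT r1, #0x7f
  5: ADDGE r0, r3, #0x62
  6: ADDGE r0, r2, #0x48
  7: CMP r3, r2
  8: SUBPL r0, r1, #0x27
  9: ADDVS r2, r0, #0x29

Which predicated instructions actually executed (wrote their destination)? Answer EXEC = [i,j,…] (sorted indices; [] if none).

EXEC = [1,2,4]

0: ✓ CMP  NZCV=0011
1: ✓ MOVPL  r3←0x09
2: ✓ ADDLT  r2←0x4b
3: ✓ CMP  NZCV=1000
4: ✓ MOVLT  r1←0x7f
5: · ADDGE
6: · ADDGE
7: ✓ CMP  NZCV=1000
8: · SUBPL
9: · ADDVS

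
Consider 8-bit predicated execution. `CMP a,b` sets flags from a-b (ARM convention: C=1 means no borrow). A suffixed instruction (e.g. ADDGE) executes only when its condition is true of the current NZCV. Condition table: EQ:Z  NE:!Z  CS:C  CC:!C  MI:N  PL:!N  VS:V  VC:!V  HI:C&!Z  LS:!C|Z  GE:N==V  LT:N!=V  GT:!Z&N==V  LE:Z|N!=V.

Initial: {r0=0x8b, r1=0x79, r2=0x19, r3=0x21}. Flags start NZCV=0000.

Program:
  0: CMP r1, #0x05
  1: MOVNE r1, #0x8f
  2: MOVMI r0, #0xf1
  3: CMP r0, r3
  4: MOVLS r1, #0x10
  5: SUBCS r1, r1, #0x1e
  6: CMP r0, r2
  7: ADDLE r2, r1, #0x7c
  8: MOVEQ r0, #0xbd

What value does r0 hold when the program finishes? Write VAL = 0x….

VAL = 0x8b

[0] flags=0010 → (cmp)
[1] flags=0010 NE?T → r1=0x8f
[2] flags=0010 MI?F → skip
[3] flags=0011 → (cmp)
[4] flags=0011 LS?F → skip
[5] flags=0011 CS?T → r1=0x71
[6] flags=0011 → (cmp)
[7] flags=0011 LE?T → r2=0xed
[8] flags=0011 EQ?F → skip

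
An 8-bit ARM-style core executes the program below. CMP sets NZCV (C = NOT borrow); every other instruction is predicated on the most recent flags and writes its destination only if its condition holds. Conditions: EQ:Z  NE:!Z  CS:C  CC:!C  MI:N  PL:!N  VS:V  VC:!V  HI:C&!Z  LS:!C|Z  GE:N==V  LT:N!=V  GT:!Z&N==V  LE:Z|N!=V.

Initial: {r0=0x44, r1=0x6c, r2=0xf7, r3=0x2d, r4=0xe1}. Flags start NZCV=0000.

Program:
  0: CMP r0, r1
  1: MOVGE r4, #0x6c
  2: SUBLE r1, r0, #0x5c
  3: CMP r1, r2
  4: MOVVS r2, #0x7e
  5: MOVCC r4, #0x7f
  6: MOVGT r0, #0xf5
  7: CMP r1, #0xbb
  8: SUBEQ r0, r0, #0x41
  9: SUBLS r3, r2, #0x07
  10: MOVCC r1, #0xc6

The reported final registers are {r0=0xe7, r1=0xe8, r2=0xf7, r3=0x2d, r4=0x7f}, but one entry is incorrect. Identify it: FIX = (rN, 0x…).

0: ✓ CMP  NZCV=1000
1: · MOVGE
2: ✓ SUBLE  r1←0xe8
3: ✓ CMP  NZCV=1000
4: · MOVVS
5: ✓ MOVCC  r4←0x7f
6: · MOVGT
7: ✓ CMP  NZCV=0010
8: · SUBEQ
9: · SUBLS
10: · MOVCC

FIX = (r0, 0x44)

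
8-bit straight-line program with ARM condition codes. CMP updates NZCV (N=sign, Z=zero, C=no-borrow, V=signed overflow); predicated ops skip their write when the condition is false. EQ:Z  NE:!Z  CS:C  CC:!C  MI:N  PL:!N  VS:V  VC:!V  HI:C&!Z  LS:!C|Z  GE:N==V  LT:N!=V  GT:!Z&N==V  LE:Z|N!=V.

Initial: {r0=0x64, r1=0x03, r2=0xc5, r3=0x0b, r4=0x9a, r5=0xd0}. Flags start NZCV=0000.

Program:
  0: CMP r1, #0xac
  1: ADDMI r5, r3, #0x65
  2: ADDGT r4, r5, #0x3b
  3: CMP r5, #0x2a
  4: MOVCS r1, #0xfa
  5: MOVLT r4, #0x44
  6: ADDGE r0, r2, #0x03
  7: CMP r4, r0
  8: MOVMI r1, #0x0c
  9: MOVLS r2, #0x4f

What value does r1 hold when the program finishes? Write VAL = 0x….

[0] flags=0000 → (cmp)
[1] flags=0000 MI?F → skip
[2] flags=0000 GT?T → r4=0x0b
[3] flags=1010 → (cmp)
[4] flags=1010 CS?T → r1=0xfa
[5] flags=1010 LT?T → r4=0x44
[6] flags=1010 GE?F → skip
[7] flags=1000 → (cmp)
[8] flags=1000 MI?T → r1=0x0c
[9] flags=1000 LS?T → r2=0x4f

VAL = 0x0c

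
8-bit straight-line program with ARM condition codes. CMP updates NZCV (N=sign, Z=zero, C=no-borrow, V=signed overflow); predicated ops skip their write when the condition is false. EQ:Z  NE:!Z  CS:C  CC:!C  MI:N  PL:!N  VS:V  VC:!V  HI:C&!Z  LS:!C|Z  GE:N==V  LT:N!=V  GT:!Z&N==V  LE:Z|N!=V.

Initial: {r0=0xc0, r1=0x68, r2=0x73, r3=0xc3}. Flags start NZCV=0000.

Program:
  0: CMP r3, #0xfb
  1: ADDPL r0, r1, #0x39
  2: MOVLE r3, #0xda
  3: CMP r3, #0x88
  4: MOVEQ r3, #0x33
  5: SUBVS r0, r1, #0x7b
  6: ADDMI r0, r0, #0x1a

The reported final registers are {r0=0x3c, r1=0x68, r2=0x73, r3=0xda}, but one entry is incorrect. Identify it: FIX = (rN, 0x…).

FIX = (r0, 0xc0)

[0] flags=1000 → (cmp)
[1] flags=1000 PL?F → skip
[2] flags=1000 LE?T → r3=0xda
[3] flags=0010 → (cmp)
[4] flags=0010 EQ?F → skip
[5] flags=0010 VS?F → skip
[6] flags=0010 MI?F → skip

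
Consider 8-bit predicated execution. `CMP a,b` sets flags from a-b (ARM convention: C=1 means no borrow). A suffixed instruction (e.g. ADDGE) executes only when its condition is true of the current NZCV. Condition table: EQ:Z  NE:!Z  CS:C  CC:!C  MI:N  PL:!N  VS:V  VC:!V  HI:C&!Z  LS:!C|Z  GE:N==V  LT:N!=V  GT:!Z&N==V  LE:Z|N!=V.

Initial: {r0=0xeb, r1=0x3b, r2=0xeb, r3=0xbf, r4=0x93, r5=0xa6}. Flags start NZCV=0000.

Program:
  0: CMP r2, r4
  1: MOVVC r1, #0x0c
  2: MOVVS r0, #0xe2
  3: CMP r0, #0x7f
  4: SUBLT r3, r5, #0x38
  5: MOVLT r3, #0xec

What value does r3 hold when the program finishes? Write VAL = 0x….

[0] flags=0010 → (cmp)
[1] flags=0010 VC?T → r1=0x0c
[2] flags=0010 VS?F → skip
[3] flags=0011 → (cmp)
[4] flags=0011 LT?T → r3=0x6e
[5] flags=0011 LT?T → r3=0xec

VAL = 0xec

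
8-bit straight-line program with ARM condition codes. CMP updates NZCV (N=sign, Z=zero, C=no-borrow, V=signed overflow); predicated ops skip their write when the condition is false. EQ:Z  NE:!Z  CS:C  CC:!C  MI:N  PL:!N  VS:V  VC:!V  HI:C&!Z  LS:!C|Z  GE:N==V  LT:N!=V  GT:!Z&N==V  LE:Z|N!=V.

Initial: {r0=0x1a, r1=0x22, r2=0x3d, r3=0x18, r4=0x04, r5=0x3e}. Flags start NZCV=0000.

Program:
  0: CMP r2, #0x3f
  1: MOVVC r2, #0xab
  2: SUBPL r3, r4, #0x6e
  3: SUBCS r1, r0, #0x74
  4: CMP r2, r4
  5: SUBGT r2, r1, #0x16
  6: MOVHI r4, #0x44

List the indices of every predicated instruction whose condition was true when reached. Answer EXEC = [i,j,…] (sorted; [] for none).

EXEC = [1,6]

[0] flags=1000 → (cmp)
[1] flags=1000 VC?T → r2=0xab
[2] flags=1000 PL?F → skip
[3] flags=1000 CS?F → skip
[4] flags=1010 → (cmp)
[5] flags=1010 GT?F → skip
[6] flags=1010 HI?T → r4=0x44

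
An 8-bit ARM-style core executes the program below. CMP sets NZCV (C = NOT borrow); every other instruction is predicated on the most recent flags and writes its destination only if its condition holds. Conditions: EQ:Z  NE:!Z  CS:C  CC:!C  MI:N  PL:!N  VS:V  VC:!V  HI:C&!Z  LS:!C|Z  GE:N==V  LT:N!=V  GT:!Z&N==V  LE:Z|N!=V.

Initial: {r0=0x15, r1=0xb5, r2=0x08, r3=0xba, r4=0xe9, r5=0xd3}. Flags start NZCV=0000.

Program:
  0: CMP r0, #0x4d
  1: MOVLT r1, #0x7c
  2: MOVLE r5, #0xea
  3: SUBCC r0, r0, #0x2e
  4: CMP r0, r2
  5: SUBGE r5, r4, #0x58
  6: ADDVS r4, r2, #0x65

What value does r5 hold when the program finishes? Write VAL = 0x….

VAL = 0xea

[0] flags=1000 → (cmp)
[1] flags=1000 LT?T → r1=0x7c
[2] flags=1000 LE?T → r5=0xea
[3] flags=1000 CC?T → r0=0xe7
[4] flags=1010 → (cmp)
[5] flags=1010 GE?F → skip
[6] flags=1010 VS?F → skip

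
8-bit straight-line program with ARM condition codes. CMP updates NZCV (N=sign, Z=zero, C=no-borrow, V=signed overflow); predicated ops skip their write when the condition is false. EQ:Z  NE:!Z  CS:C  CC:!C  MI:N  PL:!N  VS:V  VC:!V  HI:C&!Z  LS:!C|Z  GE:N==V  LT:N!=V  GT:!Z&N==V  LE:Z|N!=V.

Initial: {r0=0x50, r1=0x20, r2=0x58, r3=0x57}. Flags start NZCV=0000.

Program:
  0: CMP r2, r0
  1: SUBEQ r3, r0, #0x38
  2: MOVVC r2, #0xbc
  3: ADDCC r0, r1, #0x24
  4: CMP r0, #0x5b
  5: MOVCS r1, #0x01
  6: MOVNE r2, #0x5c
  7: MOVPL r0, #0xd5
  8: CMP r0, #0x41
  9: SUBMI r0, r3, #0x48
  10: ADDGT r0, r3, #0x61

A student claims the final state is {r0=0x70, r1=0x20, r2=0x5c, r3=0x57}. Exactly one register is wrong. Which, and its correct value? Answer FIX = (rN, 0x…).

FIX = (r0, 0xb8)

0: ✓ CMP  NZCV=0010
1: · SUBEQ
2: ✓ MOVVC  r2←0xbc
3: · ADDCC
4: ✓ CMP  NZCV=1000
5: · MOVCS
6: ✓ MOVNE  r2←0x5c
7: · MOVPL
8: ✓ CMP  NZCV=0010
9: · SUBMI
10: ✓ ADDGT  r0←0xb8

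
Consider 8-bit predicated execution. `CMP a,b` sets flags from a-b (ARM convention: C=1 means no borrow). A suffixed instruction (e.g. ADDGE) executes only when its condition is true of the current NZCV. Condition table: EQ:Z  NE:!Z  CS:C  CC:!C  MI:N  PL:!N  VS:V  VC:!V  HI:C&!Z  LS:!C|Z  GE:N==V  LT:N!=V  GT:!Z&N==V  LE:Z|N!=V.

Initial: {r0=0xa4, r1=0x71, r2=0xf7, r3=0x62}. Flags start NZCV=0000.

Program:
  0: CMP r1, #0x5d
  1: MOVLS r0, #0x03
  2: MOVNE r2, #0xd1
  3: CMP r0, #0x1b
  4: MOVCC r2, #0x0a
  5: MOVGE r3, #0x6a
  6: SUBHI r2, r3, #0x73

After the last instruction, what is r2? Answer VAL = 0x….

0: ✓ CMP  NZCV=0010
1: · MOVLS
2: ✓ MOVNE  r2←0xd1
3: ✓ CMP  NZCV=1010
4: · MOVCC
5: · MOVGE
6: ✓ SUBHI  r2←0xef

VAL = 0xef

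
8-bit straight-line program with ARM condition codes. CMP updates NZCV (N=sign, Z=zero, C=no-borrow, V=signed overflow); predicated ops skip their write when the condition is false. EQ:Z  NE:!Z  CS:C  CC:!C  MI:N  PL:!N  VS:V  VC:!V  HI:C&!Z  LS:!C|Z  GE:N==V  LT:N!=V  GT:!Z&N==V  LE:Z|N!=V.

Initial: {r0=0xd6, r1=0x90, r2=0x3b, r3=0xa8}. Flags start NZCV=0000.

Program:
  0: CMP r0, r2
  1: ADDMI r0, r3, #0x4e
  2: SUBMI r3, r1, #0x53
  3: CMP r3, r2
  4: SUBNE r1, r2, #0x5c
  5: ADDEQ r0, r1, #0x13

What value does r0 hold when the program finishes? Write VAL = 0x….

[0] flags=1010 → (cmp)
[1] flags=1010 MI?T → r0=0xf6
[2] flags=1010 MI?T → r3=0x3d
[3] flags=0010 → (cmp)
[4] flags=0010 NE?T → r1=0xdf
[5] flags=0010 EQ?F → skip

VAL = 0xf6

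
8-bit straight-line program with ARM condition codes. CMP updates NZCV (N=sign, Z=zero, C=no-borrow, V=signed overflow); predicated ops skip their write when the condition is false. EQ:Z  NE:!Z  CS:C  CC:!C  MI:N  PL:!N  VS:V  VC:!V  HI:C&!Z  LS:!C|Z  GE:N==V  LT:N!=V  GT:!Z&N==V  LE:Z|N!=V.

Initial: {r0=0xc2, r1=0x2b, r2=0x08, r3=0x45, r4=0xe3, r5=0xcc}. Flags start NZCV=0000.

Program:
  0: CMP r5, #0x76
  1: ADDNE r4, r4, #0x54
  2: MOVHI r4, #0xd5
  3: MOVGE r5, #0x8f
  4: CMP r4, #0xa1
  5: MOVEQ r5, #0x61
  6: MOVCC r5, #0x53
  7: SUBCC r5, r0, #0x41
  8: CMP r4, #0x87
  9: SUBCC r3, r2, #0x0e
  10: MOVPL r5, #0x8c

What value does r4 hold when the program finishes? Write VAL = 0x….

0: ✓ CMP  NZCV=0011
1: ✓ ADDNE  r4←0x37
2: ✓ MOVHI  r4←0xd5
3: · MOVGE
4: ✓ CMP  NZCV=0010
5: · MOVEQ
6: · MOVCC
7: · SUBCC
8: ✓ CMP  NZCV=0010
9: · SUBCC
10: ✓ MOVPL  r5←0x8c

VAL = 0xd5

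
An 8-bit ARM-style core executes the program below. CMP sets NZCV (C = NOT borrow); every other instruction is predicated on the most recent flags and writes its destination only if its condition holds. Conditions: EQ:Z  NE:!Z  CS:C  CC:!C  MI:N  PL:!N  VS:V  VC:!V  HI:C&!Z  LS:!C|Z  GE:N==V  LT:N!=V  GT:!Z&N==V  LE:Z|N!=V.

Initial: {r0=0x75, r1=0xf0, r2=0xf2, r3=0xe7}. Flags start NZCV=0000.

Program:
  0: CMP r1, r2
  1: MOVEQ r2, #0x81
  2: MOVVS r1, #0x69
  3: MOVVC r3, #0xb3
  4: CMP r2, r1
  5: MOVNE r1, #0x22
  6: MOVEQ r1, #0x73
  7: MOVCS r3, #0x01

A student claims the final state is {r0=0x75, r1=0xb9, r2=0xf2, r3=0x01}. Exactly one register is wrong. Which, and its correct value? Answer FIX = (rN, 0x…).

[0] flags=1000 → (cmp)
[1] flags=1000 EQ?F → skip
[2] flags=1000 VS?F → skip
[3] flags=1000 VC?T → r3=0xb3
[4] flags=0010 → (cmp)
[5] flags=0010 NE?T → r1=0x22
[6] flags=0010 EQ?F → skip
[7] flags=0010 CS?T → r3=0x01

FIX = (r1, 0x22)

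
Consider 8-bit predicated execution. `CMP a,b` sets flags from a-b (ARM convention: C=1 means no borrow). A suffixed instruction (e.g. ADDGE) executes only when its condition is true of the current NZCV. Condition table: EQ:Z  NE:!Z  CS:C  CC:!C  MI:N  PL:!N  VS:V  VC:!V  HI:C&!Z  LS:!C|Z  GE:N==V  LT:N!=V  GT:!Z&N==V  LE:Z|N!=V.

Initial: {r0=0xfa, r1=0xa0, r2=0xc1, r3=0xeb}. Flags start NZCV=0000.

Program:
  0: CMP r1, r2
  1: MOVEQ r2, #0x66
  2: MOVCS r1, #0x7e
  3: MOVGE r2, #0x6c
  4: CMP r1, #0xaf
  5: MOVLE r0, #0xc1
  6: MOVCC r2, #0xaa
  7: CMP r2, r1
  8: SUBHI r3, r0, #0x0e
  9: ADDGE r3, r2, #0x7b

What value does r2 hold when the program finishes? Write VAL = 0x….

VAL = 0xaa

[0] flags=1000 → (cmp)
[1] flags=1000 EQ?F → skip
[2] flags=1000 CS?F → skip
[3] flags=1000 GE?F → skip
[4] flags=1000 → (cmp)
[5] flags=1000 LE?T → r0=0xc1
[6] flags=1000 CC?T → r2=0xaa
[7] flags=0010 → (cmp)
[8] flags=0010 HI?T → r3=0xb3
[9] flags=0010 GE?T → r3=0x25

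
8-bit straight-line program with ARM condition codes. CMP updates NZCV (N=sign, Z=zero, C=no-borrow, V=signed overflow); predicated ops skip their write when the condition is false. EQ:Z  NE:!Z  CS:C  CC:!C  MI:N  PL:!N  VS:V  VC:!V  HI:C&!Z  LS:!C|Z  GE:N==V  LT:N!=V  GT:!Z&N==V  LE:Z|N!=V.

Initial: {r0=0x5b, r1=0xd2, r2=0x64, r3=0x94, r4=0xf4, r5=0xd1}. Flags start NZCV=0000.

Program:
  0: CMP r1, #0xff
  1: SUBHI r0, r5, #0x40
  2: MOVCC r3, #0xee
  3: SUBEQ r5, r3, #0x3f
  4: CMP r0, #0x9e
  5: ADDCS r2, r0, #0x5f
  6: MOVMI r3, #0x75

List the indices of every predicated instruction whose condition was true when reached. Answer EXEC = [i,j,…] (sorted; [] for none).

EXEC = [2,6]

[0] flags=1000 → (cmp)
[1] flags=1000 HI?F → skip
[2] flags=1000 CC?T → r3=0xee
[3] flags=1000 EQ?F → skip
[4] flags=1001 → (cmp)
[5] flags=1001 CS?F → skip
[6] flags=1001 MI?T → r3=0x75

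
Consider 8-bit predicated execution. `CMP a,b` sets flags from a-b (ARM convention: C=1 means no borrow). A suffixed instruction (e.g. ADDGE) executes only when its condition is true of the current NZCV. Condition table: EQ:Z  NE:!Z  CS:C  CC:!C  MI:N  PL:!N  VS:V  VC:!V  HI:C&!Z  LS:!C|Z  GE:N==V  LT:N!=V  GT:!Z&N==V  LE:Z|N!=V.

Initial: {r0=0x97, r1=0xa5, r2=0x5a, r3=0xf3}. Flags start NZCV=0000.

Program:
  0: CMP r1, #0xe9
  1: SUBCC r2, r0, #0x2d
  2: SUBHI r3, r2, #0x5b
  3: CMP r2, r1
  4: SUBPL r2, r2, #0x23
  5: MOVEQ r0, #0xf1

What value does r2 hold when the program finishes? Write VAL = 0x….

0: ✓ CMP  NZCV=1000
1: ✓ SUBCC  r2←0x6a
2: · SUBHI
3: ✓ CMP  NZCV=1001
4: · SUBPL
5: · MOVEQ

VAL = 0x6a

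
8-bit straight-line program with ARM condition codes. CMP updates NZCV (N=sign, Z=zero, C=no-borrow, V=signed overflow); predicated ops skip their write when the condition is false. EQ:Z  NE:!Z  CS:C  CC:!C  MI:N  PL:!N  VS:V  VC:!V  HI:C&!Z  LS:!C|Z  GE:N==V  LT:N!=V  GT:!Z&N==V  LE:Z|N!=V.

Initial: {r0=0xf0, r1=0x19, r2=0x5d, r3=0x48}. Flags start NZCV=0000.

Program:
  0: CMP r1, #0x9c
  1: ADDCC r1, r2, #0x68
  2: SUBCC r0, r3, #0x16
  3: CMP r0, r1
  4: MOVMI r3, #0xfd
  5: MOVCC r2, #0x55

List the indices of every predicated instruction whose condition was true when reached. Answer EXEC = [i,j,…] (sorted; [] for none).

0: ✓ CMP  NZCV=0000
1: ✓ ADDCC  r1←0xc5
2: ✓ SUBCC  r0←0x32
3: ✓ CMP  NZCV=0000
4: · MOVMI
5: ✓ MOVCC  r2←0x55

EXEC = [1,2,5]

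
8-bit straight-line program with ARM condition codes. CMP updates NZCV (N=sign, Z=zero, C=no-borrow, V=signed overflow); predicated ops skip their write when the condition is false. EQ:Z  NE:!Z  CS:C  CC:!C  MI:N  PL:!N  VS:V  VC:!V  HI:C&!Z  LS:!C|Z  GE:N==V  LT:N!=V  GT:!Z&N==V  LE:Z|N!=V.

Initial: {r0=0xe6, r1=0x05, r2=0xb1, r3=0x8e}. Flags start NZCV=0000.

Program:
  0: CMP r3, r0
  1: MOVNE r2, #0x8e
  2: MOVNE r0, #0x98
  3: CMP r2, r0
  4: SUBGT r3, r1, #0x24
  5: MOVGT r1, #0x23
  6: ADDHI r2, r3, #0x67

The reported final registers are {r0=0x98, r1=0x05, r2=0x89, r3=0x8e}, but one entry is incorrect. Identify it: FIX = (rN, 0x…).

FIX = (r2, 0x8e)

0: ✓ CMP  NZCV=1000
1: ✓ MOVNE  r2←0x8e
2: ✓ MOVNE  r0←0x98
3: ✓ CMP  NZCV=1000
4: · SUBGT
5: · MOVGT
6: · ADDHI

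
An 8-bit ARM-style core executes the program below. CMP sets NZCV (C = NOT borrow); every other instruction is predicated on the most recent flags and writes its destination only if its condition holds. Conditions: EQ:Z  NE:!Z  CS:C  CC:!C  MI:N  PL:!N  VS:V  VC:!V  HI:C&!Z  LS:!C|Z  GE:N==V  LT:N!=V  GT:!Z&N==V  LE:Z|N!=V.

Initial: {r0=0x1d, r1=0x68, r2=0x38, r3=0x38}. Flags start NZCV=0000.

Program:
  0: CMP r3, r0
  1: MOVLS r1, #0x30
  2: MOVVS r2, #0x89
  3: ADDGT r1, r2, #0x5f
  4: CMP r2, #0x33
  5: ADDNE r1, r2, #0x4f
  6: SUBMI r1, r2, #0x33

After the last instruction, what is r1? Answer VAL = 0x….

0: ✓ CMP  NZCV=0010
1: · MOVLS
2: · MOVVS
3: ✓ ADDGT  r1←0x97
4: ✓ CMP  NZCV=0010
5: ✓ ADDNE  r1←0x87
6: · SUBMI

VAL = 0x87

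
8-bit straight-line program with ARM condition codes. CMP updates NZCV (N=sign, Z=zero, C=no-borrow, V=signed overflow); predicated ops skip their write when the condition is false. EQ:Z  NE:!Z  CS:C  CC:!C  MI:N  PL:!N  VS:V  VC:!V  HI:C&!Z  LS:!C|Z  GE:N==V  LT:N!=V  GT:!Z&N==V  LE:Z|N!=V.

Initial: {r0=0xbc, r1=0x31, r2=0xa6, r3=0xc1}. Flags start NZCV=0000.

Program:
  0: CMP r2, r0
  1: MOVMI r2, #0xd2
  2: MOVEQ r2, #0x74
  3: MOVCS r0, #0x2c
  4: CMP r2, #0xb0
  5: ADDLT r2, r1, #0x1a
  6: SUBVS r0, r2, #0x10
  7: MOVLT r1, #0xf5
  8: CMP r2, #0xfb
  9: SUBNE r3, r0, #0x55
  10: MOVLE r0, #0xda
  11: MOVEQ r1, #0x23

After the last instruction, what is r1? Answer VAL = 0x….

VAL = 0x31

[0] flags=1000 → (cmp)
[1] flags=1000 MI?T → r2=0xd2
[2] flags=1000 EQ?F → skip
[3] flags=1000 CS?F → skip
[4] flags=0010 → (cmp)
[5] flags=0010 LT?F → skip
[6] flags=0010 VS?F → skip
[7] flags=0010 LT?F → skip
[8] flags=1000 → (cmp)
[9] flags=1000 NE?T → r3=0x67
[10] flags=1000 LE?T → r0=0xda
[11] flags=1000 EQ?F → skip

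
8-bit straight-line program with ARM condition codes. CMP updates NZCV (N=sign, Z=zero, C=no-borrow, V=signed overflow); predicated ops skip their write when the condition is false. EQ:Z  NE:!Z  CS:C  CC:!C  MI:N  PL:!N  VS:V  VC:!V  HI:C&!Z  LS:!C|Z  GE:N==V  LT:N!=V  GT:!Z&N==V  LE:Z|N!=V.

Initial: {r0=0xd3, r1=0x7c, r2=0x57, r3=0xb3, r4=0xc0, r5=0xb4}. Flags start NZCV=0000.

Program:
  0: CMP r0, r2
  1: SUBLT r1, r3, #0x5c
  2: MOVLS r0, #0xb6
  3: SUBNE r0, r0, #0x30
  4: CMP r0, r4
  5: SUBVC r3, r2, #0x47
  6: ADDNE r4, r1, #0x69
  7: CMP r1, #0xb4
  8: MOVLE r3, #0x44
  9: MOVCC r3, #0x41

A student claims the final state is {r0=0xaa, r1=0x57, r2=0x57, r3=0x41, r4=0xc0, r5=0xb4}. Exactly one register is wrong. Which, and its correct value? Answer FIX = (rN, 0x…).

FIX = (r0, 0xa3)

0: ✓ CMP  NZCV=0011
1: ✓ SUBLT  r1←0x57
2: · MOVLS
3: ✓ SUBNE  r0←0xa3
4: ✓ CMP  NZCV=1000
5: ✓ SUBVC  r3←0x10
6: ✓ ADDNE  r4←0xc0
7: ✓ CMP  NZCV=1001
8: · MOVLE
9: ✓ MOVCC  r3←0x41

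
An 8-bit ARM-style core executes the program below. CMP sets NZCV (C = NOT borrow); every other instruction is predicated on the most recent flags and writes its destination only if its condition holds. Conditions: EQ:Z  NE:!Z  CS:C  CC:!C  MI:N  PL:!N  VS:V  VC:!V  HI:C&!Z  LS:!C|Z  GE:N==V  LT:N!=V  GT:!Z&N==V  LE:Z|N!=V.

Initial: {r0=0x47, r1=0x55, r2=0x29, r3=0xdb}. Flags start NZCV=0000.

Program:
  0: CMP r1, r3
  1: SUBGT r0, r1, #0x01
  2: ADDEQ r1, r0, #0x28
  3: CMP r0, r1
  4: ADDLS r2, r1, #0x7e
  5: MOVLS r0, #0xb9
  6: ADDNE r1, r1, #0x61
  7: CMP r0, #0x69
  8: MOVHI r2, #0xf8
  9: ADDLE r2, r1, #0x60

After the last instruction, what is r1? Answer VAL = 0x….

0: ✓ CMP  NZCV=0000
1: ✓ SUBGT  r0←0x54
2: · ADDEQ
3: ✓ CMP  NZCV=1000
4: ✓ ADDLS  r2←0xd3
5: ✓ MOVLS  r0←0xb9
6: ✓ ADDNE  r1←0xb6
7: ✓ CMP  NZCV=0011
8: ✓ MOVHI  r2←0xf8
9: ✓ ADDLE  r2←0x16

VAL = 0xb6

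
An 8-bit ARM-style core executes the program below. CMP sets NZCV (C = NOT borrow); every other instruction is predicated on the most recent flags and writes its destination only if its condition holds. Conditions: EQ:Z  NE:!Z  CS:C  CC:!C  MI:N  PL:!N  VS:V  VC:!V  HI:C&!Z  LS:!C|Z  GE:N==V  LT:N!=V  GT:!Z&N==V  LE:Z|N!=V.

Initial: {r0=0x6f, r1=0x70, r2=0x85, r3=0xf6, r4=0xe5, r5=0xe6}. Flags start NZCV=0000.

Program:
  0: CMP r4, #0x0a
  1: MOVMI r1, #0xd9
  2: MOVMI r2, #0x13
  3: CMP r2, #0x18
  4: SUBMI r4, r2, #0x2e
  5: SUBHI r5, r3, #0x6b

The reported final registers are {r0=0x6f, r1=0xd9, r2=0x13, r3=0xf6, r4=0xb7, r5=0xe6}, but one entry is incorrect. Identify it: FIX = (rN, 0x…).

FIX = (r4, 0xe5)

[0] flags=1010 → (cmp)
[1] flags=1010 MI?T → r1=0xd9
[2] flags=1010 MI?T → r2=0x13
[3] flags=1000 → (cmp)
[4] flags=1000 MI?T → r4=0xe5
[5] flags=1000 HI?F → skip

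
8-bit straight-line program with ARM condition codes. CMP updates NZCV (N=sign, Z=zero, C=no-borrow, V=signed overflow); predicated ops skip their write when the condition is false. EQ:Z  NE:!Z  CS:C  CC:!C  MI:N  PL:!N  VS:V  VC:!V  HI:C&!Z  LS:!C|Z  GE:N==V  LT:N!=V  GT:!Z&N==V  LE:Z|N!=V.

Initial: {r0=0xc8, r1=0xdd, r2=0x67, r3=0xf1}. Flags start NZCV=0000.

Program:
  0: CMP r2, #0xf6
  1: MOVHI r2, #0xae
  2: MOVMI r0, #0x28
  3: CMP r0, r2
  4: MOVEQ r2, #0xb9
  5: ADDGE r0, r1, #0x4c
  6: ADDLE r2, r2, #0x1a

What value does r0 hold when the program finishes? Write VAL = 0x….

VAL = 0xc8

[0] flags=0000 → (cmp)
[1] flags=0000 HI?F → skip
[2] flags=0000 MI?F → skip
[3] flags=0011 → (cmp)
[4] flags=0011 EQ?F → skip
[5] flags=0011 GE?F → skip
[6] flags=0011 LE?T → r2=0x81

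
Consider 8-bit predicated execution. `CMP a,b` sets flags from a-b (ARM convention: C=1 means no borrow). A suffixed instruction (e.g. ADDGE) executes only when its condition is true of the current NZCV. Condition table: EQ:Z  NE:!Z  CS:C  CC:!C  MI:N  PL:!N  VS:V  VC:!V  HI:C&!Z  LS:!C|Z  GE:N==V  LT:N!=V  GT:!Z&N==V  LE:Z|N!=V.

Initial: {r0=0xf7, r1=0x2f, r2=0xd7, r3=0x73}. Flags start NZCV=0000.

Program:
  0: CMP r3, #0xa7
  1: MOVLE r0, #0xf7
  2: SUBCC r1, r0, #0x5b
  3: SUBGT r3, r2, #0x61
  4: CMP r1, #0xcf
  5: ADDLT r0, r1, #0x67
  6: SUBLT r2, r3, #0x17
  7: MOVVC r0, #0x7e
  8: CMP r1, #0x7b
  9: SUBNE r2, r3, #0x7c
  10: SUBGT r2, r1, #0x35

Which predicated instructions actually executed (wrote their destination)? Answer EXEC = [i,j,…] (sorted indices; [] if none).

0: ✓ CMP  NZCV=1001
1: · MOVLE
2: ✓ SUBCC  r1←0x9c
3: ✓ SUBGT  r3←0x76
4: ✓ CMP  NZCV=1000
5: ✓ ADDLT  r0←0x03
6: ✓ SUBLT  r2←0x5f
7: ✓ MOVVC  r0←0x7e
8: ✓ CMP  NZCV=0011
9: ✓ SUBNE  r2←0xfa
10: · SUBGT

EXEC = [2,3,5,6,7,9]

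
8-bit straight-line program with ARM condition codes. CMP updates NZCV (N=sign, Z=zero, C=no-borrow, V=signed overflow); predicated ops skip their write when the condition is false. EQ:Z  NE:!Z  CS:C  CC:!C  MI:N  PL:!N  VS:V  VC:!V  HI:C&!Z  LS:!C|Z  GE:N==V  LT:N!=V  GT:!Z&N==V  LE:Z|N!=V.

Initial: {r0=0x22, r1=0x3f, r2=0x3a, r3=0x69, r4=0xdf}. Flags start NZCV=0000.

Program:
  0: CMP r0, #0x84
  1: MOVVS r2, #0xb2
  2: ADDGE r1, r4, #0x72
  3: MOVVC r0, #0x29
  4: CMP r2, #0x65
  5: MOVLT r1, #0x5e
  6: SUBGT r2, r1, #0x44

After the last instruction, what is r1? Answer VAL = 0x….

[0] flags=1001 → (cmp)
[1] flags=1001 VS?T → r2=0xb2
[2] flags=1001 GE?T → r1=0x51
[3] flags=1001 VC?F → skip
[4] flags=0011 → (cmp)
[5] flags=0011 LT?T → r1=0x5e
[6] flags=0011 GT?F → skip

VAL = 0x5e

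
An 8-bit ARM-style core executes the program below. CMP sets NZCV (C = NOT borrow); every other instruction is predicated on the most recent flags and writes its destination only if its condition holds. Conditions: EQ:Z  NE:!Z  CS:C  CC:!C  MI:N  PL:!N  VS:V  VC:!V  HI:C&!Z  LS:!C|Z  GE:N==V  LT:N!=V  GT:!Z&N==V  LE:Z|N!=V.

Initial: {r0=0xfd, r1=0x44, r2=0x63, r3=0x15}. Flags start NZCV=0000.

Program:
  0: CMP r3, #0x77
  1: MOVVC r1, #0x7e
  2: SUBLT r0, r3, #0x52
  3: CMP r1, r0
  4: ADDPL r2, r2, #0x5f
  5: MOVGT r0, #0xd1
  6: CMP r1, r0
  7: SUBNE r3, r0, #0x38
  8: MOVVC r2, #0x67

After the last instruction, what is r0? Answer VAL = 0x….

VAL = 0xd1

[0] flags=1000 → (cmp)
[1] flags=1000 VC?T → r1=0x7e
[2] flags=1000 LT?T → r0=0xc3
[3] flags=1001 → (cmp)
[4] flags=1001 PL?F → skip
[5] flags=1001 GT?T → r0=0xd1
[6] flags=1001 → (cmp)
[7] flags=1001 NE?T → r3=0x99
[8] flags=1001 VC?F → skip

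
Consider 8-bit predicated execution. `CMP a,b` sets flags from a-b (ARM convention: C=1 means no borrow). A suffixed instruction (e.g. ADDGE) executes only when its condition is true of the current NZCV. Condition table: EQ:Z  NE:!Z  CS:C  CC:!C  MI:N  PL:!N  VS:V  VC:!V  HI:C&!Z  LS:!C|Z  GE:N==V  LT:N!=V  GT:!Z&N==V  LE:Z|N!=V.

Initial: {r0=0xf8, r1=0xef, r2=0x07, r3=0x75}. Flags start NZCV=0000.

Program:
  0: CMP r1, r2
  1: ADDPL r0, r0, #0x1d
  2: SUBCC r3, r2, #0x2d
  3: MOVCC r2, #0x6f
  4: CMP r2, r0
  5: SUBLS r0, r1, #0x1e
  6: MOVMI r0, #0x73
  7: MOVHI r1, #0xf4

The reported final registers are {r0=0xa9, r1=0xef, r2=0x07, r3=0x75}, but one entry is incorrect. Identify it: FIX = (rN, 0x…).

FIX = (r0, 0xd1)

[0] flags=1010 → (cmp)
[1] flags=1010 PL?F → skip
[2] flags=1010 CC?F → skip
[3] flags=1010 CC?F → skip
[4] flags=0000 → (cmp)
[5] flags=0000 LS?T → r0=0xd1
[6] flags=0000 MI?F → skip
[7] flags=0000 HI?F → skip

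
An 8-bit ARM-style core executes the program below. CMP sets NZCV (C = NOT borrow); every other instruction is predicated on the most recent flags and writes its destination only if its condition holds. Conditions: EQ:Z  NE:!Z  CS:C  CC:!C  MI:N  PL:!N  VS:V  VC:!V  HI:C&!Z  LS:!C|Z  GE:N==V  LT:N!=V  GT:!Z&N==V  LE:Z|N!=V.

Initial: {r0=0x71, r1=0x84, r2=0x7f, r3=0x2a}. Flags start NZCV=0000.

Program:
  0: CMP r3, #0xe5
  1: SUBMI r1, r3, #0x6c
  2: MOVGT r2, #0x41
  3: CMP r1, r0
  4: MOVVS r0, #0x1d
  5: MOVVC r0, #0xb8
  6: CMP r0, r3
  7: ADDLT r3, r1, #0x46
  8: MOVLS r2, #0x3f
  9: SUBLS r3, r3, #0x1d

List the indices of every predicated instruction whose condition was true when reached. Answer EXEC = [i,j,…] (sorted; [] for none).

0: ✓ CMP  NZCV=0000
1: · SUBMI
2: ✓ MOVGT  r2←0x41
3: ✓ CMP  NZCV=0011
4: ✓ MOVVS  r0←0x1d
5: · MOVVC
6: ✓ CMP  NZCV=1000
7: ✓ ADDLT  r3←0xca
8: ✓ MOVLS  r2←0x3f
9: ✓ SUBLS  r3←0xad

EXEC = [2,4,7,8,9]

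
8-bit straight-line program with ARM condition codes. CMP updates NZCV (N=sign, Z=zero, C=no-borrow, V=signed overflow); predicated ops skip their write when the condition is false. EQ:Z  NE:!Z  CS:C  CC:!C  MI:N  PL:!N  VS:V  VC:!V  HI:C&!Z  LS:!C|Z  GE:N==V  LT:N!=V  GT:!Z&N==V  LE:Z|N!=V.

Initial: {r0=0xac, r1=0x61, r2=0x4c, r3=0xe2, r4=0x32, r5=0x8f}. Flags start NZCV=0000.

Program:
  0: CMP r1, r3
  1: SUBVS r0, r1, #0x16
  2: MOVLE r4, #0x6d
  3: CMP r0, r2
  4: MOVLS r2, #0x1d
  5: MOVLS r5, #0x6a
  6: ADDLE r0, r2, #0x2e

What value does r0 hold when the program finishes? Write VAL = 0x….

VAL = 0x7a

0: ✓ CMP  NZCV=0000
1: · SUBVS
2: · MOVLE
3: ✓ CMP  NZCV=0011
4: · MOVLS
5: · MOVLS
6: ✓ ADDLE  r0←0x7a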